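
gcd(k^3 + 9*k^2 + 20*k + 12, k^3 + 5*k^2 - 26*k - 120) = k + 6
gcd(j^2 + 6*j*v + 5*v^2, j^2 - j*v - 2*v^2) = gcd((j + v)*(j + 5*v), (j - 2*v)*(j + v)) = j + v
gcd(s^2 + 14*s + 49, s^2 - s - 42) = 1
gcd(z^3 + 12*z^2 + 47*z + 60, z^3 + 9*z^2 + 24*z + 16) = z + 4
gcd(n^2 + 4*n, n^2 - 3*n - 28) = n + 4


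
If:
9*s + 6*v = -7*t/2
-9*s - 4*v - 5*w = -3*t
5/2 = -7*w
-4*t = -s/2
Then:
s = 75/98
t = 75/784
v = -3775/3136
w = -5/14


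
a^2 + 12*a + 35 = (a + 5)*(a + 7)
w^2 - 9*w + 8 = (w - 8)*(w - 1)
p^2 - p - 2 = (p - 2)*(p + 1)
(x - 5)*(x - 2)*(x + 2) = x^3 - 5*x^2 - 4*x + 20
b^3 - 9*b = b*(b - 3)*(b + 3)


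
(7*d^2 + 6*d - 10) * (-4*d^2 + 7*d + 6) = -28*d^4 + 25*d^3 + 124*d^2 - 34*d - 60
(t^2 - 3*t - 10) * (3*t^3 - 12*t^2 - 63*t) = 3*t^5 - 21*t^4 - 57*t^3 + 309*t^2 + 630*t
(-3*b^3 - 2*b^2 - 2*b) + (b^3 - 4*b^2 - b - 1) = -2*b^3 - 6*b^2 - 3*b - 1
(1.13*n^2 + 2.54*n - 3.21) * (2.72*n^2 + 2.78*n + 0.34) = 3.0736*n^4 + 10.0502*n^3 - 1.2858*n^2 - 8.0602*n - 1.0914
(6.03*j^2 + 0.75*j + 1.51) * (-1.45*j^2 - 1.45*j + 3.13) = -8.7435*j^4 - 9.831*j^3 + 15.5969*j^2 + 0.158*j + 4.7263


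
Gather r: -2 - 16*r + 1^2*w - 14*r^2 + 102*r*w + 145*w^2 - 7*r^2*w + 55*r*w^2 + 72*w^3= r^2*(-7*w - 14) + r*(55*w^2 + 102*w - 16) + 72*w^3 + 145*w^2 + w - 2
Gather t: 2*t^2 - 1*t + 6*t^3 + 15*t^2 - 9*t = 6*t^3 + 17*t^2 - 10*t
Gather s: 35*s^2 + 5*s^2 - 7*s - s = 40*s^2 - 8*s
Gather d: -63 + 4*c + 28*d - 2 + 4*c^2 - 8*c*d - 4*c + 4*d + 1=4*c^2 + d*(32 - 8*c) - 64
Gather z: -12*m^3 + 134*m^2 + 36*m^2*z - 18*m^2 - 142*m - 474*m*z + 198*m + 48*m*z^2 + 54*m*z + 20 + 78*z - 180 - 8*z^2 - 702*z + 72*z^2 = -12*m^3 + 116*m^2 + 56*m + z^2*(48*m + 64) + z*(36*m^2 - 420*m - 624) - 160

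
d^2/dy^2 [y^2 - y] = 2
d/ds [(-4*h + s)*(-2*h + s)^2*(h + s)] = 4*h^3 + 24*h^2*s - 21*h*s^2 + 4*s^3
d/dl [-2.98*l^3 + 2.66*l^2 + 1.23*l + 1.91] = -8.94*l^2 + 5.32*l + 1.23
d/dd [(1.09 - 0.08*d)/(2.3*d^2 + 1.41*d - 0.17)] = (0.184*d^2 - 5.014*d - 1.5233)/(5.29*d^4 + 6.486*d^3 + 1.2061*d^2 - 0.4794*d + 0.0289)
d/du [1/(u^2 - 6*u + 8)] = 2*(3 - u)/(u^2 - 6*u + 8)^2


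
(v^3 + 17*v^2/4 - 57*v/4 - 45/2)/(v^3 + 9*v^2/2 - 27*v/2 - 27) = (4*v + 5)/(2*(2*v + 3))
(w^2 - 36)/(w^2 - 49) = (w^2 - 36)/(w^2 - 49)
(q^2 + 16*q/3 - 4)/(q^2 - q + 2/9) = 3*(q + 6)/(3*q - 1)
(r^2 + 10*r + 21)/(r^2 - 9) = (r + 7)/(r - 3)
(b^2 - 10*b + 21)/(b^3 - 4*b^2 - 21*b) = (b - 3)/(b*(b + 3))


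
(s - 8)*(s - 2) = s^2 - 10*s + 16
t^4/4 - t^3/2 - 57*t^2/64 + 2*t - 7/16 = (t/4 + 1/2)*(t - 2)*(t - 7/4)*(t - 1/4)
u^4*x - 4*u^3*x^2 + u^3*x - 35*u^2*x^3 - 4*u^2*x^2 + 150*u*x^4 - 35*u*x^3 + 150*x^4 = (u - 5*x)^2*(u + 6*x)*(u*x + x)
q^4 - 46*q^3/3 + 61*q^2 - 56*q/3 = q*(q - 8)*(q - 7)*(q - 1/3)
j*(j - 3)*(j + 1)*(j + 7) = j^4 + 5*j^3 - 17*j^2 - 21*j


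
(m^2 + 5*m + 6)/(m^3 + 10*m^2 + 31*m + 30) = 1/(m + 5)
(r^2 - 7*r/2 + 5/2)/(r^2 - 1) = (r - 5/2)/(r + 1)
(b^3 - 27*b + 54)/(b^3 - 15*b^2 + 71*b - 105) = (b^2 + 3*b - 18)/(b^2 - 12*b + 35)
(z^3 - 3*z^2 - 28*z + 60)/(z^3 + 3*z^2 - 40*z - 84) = (z^2 + 3*z - 10)/(z^2 + 9*z + 14)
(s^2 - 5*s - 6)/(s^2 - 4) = (s^2 - 5*s - 6)/(s^2 - 4)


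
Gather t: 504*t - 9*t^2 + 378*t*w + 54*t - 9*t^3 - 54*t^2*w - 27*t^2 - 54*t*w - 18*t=-9*t^3 + t^2*(-54*w - 36) + t*(324*w + 540)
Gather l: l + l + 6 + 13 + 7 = 2*l + 26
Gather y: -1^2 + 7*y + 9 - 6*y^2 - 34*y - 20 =-6*y^2 - 27*y - 12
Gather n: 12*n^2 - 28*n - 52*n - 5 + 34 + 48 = 12*n^2 - 80*n + 77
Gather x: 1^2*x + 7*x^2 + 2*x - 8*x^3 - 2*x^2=-8*x^3 + 5*x^2 + 3*x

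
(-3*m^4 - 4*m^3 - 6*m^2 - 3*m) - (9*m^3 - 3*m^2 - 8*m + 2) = -3*m^4 - 13*m^3 - 3*m^2 + 5*m - 2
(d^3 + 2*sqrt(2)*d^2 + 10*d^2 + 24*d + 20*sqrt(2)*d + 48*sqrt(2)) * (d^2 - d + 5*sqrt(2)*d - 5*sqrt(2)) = d^5 + 9*d^4 + 7*sqrt(2)*d^4 + 34*d^3 + 63*sqrt(2)*d^3 + 98*sqrt(2)*d^2 + 156*d^2 - 168*sqrt(2)*d + 280*d - 480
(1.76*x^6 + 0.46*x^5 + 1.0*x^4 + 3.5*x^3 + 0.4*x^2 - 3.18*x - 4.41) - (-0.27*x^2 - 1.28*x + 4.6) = 1.76*x^6 + 0.46*x^5 + 1.0*x^4 + 3.5*x^3 + 0.67*x^2 - 1.9*x - 9.01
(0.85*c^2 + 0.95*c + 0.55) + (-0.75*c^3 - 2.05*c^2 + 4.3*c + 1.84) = -0.75*c^3 - 1.2*c^2 + 5.25*c + 2.39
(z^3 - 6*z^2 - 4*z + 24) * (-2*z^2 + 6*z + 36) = -2*z^5 + 18*z^4 + 8*z^3 - 288*z^2 + 864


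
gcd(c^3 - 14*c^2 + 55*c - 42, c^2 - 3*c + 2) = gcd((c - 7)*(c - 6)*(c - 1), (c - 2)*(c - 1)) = c - 1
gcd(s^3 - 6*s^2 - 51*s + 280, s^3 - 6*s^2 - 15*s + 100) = s - 5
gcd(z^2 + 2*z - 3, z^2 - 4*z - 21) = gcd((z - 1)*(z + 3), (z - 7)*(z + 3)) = z + 3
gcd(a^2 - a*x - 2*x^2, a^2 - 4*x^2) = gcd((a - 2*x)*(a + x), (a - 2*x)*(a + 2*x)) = -a + 2*x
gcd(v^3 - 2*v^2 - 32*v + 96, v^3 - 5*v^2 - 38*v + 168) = v^2 + 2*v - 24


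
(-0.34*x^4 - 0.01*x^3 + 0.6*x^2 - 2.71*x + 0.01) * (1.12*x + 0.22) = -0.3808*x^5 - 0.086*x^4 + 0.6698*x^3 - 2.9032*x^2 - 0.585*x + 0.0022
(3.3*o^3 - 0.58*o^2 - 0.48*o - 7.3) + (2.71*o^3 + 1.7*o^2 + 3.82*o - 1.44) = 6.01*o^3 + 1.12*o^2 + 3.34*o - 8.74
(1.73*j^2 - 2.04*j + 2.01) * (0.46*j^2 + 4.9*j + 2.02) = 0.7958*j^4 + 7.5386*j^3 - 5.5768*j^2 + 5.7282*j + 4.0602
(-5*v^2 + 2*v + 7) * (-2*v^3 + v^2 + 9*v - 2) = 10*v^5 - 9*v^4 - 57*v^3 + 35*v^2 + 59*v - 14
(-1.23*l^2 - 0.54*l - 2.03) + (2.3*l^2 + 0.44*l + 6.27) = 1.07*l^2 - 0.1*l + 4.24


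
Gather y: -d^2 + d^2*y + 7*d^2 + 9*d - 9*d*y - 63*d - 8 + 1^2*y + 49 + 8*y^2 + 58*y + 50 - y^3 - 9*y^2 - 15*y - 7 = 6*d^2 - 54*d - y^3 - y^2 + y*(d^2 - 9*d + 44) + 84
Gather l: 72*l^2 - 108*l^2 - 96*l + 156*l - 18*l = -36*l^2 + 42*l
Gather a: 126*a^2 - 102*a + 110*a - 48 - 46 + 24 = 126*a^2 + 8*a - 70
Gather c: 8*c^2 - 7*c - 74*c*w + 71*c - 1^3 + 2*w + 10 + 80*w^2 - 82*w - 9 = 8*c^2 + c*(64 - 74*w) + 80*w^2 - 80*w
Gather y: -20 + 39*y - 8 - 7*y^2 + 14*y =-7*y^2 + 53*y - 28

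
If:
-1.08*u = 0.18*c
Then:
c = -6.0*u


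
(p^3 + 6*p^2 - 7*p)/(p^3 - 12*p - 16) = p*(-p^2 - 6*p + 7)/(-p^3 + 12*p + 16)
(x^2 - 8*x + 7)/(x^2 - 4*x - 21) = (x - 1)/(x + 3)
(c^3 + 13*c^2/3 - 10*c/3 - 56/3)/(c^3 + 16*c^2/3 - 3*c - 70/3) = (c + 4)/(c + 5)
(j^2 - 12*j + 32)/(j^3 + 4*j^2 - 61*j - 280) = (j - 4)/(j^2 + 12*j + 35)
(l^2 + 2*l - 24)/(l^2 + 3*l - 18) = (l - 4)/(l - 3)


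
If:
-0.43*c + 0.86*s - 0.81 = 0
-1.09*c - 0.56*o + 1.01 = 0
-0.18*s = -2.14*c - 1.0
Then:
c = -0.41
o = 2.59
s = 0.74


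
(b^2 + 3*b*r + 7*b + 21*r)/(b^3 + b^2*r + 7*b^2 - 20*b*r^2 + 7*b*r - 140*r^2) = (-b - 3*r)/(-b^2 - b*r + 20*r^2)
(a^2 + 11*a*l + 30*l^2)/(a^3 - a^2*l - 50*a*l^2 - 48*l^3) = (a + 5*l)/(a^2 - 7*a*l - 8*l^2)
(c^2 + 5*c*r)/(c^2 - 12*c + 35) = c*(c + 5*r)/(c^2 - 12*c + 35)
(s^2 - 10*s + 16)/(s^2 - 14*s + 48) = (s - 2)/(s - 6)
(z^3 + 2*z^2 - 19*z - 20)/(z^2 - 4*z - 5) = (z^2 + z - 20)/(z - 5)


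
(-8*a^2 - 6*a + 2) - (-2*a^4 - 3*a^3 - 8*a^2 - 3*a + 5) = 2*a^4 + 3*a^3 - 3*a - 3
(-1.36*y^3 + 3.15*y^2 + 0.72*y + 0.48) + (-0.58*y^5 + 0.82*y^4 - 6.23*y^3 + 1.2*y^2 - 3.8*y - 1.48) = -0.58*y^5 + 0.82*y^4 - 7.59*y^3 + 4.35*y^2 - 3.08*y - 1.0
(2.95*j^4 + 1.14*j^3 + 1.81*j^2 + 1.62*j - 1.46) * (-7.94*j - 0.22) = -23.423*j^5 - 9.7006*j^4 - 14.6222*j^3 - 13.261*j^2 + 11.236*j + 0.3212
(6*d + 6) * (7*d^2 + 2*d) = 42*d^3 + 54*d^2 + 12*d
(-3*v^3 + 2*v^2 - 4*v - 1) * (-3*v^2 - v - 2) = 9*v^5 - 3*v^4 + 16*v^3 + 3*v^2 + 9*v + 2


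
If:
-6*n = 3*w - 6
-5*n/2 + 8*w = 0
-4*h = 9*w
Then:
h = -45/74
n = 32/37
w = 10/37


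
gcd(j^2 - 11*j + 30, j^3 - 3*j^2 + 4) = 1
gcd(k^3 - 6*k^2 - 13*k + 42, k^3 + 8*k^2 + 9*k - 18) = k + 3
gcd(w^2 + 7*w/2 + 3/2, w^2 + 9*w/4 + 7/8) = w + 1/2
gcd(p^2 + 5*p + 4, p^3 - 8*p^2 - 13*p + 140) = p + 4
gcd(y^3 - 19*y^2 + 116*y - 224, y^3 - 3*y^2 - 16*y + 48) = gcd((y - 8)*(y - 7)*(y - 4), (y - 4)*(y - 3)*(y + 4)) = y - 4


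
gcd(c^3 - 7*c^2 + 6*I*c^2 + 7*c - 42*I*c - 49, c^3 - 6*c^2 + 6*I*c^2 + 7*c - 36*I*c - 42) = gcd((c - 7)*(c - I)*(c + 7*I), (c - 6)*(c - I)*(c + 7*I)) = c^2 + 6*I*c + 7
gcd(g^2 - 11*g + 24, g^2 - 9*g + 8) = g - 8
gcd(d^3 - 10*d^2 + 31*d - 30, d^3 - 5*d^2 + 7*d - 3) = d - 3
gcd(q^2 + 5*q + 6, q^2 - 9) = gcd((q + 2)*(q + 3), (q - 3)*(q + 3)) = q + 3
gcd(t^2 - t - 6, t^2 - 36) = 1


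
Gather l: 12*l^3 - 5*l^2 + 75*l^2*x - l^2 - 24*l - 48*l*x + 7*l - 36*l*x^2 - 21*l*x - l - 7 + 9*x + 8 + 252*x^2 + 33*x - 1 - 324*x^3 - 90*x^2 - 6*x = 12*l^3 + l^2*(75*x - 6) + l*(-36*x^2 - 69*x - 18) - 324*x^3 + 162*x^2 + 36*x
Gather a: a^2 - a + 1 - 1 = a^2 - a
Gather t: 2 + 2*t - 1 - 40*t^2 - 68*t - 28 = -40*t^2 - 66*t - 27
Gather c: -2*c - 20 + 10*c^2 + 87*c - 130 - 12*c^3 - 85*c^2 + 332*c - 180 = -12*c^3 - 75*c^2 + 417*c - 330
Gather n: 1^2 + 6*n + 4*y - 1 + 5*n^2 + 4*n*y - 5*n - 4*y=5*n^2 + n*(4*y + 1)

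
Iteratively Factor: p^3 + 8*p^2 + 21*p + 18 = (p + 3)*(p^2 + 5*p + 6) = (p + 2)*(p + 3)*(p + 3)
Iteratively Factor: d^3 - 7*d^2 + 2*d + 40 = (d + 2)*(d^2 - 9*d + 20) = (d - 4)*(d + 2)*(d - 5)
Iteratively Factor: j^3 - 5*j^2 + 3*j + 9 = (j - 3)*(j^2 - 2*j - 3) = (j - 3)^2*(j + 1)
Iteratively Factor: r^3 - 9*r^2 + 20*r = (r)*(r^2 - 9*r + 20) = r*(r - 4)*(r - 5)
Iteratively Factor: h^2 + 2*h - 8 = (h + 4)*(h - 2)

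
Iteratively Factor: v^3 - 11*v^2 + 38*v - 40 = (v - 4)*(v^2 - 7*v + 10) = (v - 4)*(v - 2)*(v - 5)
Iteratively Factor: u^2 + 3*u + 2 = (u + 1)*(u + 2)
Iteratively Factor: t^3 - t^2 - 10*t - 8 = (t + 1)*(t^2 - 2*t - 8) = (t - 4)*(t + 1)*(t + 2)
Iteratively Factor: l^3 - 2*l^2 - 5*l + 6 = (l - 3)*(l^2 + l - 2) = (l - 3)*(l - 1)*(l + 2)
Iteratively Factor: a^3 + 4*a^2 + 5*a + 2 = (a + 1)*(a^2 + 3*a + 2) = (a + 1)*(a + 2)*(a + 1)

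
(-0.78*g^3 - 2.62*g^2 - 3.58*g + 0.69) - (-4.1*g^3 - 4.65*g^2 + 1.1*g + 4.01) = 3.32*g^3 + 2.03*g^2 - 4.68*g - 3.32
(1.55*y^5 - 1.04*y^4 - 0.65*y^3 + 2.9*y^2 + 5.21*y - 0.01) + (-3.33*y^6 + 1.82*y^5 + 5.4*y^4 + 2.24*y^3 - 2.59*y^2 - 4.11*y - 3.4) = -3.33*y^6 + 3.37*y^5 + 4.36*y^4 + 1.59*y^3 + 0.31*y^2 + 1.1*y - 3.41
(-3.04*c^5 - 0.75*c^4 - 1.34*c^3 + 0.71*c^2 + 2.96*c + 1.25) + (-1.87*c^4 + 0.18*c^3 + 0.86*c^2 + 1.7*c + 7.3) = -3.04*c^5 - 2.62*c^4 - 1.16*c^3 + 1.57*c^2 + 4.66*c + 8.55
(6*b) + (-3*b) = 3*b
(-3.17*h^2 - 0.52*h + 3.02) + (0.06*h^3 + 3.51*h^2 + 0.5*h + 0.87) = 0.06*h^3 + 0.34*h^2 - 0.02*h + 3.89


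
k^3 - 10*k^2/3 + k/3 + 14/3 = (k - 7/3)*(k - 2)*(k + 1)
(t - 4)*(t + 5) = t^2 + t - 20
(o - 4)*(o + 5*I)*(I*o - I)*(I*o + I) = -o^4 + 4*o^3 - 5*I*o^3 + o^2 + 20*I*o^2 - 4*o + 5*I*o - 20*I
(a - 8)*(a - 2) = a^2 - 10*a + 16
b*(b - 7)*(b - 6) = b^3 - 13*b^2 + 42*b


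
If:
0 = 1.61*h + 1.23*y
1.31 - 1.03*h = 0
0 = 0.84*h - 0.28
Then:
No Solution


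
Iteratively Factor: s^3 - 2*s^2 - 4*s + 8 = (s + 2)*(s^2 - 4*s + 4) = (s - 2)*(s + 2)*(s - 2)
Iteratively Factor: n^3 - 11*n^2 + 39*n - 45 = (n - 5)*(n^2 - 6*n + 9) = (n - 5)*(n - 3)*(n - 3)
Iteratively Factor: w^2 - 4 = (w - 2)*(w + 2)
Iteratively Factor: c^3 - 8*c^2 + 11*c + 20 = (c + 1)*(c^2 - 9*c + 20) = (c - 5)*(c + 1)*(c - 4)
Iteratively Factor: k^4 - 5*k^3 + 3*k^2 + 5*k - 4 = (k - 4)*(k^3 - k^2 - k + 1) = (k - 4)*(k + 1)*(k^2 - 2*k + 1) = (k - 4)*(k - 1)*(k + 1)*(k - 1)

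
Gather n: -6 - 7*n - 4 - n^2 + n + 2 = -n^2 - 6*n - 8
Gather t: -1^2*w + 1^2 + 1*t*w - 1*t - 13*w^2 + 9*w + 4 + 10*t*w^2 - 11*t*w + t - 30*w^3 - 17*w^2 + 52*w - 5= t*(10*w^2 - 10*w) - 30*w^3 - 30*w^2 + 60*w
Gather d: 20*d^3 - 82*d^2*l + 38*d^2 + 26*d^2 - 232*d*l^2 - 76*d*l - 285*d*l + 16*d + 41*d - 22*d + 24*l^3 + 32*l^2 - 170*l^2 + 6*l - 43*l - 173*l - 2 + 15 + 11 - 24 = 20*d^3 + d^2*(64 - 82*l) + d*(-232*l^2 - 361*l + 35) + 24*l^3 - 138*l^2 - 210*l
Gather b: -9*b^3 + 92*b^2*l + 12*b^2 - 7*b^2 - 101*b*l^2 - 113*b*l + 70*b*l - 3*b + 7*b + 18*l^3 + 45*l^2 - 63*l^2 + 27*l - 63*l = -9*b^3 + b^2*(92*l + 5) + b*(-101*l^2 - 43*l + 4) + 18*l^3 - 18*l^2 - 36*l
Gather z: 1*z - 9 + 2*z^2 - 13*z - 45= 2*z^2 - 12*z - 54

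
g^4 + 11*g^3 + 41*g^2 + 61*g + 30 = (g + 1)*(g + 2)*(g + 3)*(g + 5)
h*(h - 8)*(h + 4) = h^3 - 4*h^2 - 32*h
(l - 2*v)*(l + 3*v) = l^2 + l*v - 6*v^2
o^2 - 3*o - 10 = (o - 5)*(o + 2)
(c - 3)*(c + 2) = c^2 - c - 6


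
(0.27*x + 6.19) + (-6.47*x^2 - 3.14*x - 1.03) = -6.47*x^2 - 2.87*x + 5.16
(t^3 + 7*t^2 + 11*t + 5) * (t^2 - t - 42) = t^5 + 6*t^4 - 38*t^3 - 300*t^2 - 467*t - 210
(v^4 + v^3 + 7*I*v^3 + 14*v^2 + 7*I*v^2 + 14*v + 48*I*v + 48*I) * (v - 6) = v^5 - 5*v^4 + 7*I*v^4 + 8*v^3 - 35*I*v^3 - 70*v^2 + 6*I*v^2 - 84*v - 240*I*v - 288*I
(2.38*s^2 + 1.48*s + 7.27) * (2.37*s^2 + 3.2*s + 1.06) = 5.6406*s^4 + 11.1236*s^3 + 24.4887*s^2 + 24.8328*s + 7.7062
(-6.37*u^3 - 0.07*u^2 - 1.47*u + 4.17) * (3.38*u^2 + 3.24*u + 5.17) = -21.5306*u^5 - 20.8754*u^4 - 38.1283*u^3 + 8.9699*u^2 + 5.9109*u + 21.5589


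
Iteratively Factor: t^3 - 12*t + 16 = (t - 2)*(t^2 + 2*t - 8) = (t - 2)^2*(t + 4)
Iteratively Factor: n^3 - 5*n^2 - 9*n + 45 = (n - 3)*(n^2 - 2*n - 15) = (n - 3)*(n + 3)*(n - 5)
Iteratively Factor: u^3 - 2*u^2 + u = (u - 1)*(u^2 - u) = u*(u - 1)*(u - 1)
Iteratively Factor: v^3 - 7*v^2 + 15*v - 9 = (v - 1)*(v^2 - 6*v + 9) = (v - 3)*(v - 1)*(v - 3)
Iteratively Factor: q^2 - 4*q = (q)*(q - 4)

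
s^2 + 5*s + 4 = (s + 1)*(s + 4)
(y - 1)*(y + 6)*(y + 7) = y^3 + 12*y^2 + 29*y - 42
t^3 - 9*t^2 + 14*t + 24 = (t - 6)*(t - 4)*(t + 1)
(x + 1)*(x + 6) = x^2 + 7*x + 6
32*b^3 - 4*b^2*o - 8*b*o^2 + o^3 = (-8*b + o)*(-2*b + o)*(2*b + o)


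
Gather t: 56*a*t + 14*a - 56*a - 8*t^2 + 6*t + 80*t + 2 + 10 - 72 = -42*a - 8*t^2 + t*(56*a + 86) - 60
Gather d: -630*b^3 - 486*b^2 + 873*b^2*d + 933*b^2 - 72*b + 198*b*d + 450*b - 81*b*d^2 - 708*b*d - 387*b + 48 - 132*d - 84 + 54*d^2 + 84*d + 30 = -630*b^3 + 447*b^2 - 9*b + d^2*(54 - 81*b) + d*(873*b^2 - 510*b - 48) - 6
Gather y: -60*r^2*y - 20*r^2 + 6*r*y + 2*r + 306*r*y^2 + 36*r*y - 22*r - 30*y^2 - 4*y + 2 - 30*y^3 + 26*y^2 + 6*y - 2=-20*r^2 - 20*r - 30*y^3 + y^2*(306*r - 4) + y*(-60*r^2 + 42*r + 2)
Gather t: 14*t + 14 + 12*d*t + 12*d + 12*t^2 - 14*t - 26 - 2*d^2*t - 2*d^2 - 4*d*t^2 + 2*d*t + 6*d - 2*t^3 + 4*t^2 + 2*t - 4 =-2*d^2 + 18*d - 2*t^3 + t^2*(16 - 4*d) + t*(-2*d^2 + 14*d + 2) - 16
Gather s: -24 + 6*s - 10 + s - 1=7*s - 35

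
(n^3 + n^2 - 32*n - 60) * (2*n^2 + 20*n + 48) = 2*n^5 + 22*n^4 + 4*n^3 - 712*n^2 - 2736*n - 2880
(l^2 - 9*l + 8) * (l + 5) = l^3 - 4*l^2 - 37*l + 40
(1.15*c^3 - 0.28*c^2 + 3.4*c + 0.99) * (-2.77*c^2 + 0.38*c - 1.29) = -3.1855*c^5 + 1.2126*c^4 - 11.0079*c^3 - 1.0891*c^2 - 4.0098*c - 1.2771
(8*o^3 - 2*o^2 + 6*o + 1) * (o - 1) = 8*o^4 - 10*o^3 + 8*o^2 - 5*o - 1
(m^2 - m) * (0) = 0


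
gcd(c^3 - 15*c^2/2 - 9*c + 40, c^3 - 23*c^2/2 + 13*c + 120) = c^2 - 11*c/2 - 20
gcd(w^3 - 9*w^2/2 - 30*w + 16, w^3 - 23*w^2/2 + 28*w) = w - 8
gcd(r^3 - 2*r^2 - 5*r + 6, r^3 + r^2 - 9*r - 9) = r - 3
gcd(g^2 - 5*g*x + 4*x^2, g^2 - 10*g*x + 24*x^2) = -g + 4*x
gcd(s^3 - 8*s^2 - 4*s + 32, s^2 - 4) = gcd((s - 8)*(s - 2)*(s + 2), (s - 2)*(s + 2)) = s^2 - 4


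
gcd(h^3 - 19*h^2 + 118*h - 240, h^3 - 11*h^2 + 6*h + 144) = h^2 - 14*h + 48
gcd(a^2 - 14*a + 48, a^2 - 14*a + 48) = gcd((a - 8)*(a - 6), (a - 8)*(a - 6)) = a^2 - 14*a + 48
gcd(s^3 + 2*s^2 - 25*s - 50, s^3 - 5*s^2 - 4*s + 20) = s^2 - 3*s - 10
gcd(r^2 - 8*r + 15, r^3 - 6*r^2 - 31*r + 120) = r - 3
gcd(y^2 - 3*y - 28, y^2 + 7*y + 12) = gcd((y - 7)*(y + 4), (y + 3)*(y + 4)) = y + 4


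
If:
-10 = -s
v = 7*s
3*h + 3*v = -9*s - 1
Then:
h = -301/3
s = 10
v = 70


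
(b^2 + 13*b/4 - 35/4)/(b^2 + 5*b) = (b - 7/4)/b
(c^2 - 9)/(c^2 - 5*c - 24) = (c - 3)/(c - 8)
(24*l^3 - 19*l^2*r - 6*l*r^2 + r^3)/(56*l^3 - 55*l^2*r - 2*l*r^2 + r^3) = (3*l + r)/(7*l + r)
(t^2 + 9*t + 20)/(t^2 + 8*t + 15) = (t + 4)/(t + 3)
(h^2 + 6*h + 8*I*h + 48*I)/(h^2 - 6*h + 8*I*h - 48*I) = (h + 6)/(h - 6)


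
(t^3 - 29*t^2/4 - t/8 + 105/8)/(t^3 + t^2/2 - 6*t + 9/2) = (4*t^2 - 23*t - 35)/(4*(t^2 + 2*t - 3))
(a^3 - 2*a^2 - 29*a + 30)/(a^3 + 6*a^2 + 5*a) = (a^2 - 7*a + 6)/(a*(a + 1))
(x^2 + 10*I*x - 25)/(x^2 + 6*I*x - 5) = (x + 5*I)/(x + I)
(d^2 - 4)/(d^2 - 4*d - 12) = (d - 2)/(d - 6)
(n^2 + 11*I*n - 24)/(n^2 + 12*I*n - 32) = (n + 3*I)/(n + 4*I)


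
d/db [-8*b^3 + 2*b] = 2 - 24*b^2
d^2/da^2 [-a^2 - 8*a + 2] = -2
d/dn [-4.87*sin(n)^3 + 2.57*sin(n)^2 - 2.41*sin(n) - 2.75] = (-14.61*sin(n)^2 + 5.14*sin(n) - 2.41)*cos(n)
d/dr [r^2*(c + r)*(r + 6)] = r*(3*c*r + 12*c + 4*r^2 + 18*r)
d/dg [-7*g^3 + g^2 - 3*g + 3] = -21*g^2 + 2*g - 3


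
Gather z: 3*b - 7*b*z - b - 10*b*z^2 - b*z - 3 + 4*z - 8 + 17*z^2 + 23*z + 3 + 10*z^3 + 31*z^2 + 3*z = 2*b + 10*z^3 + z^2*(48 - 10*b) + z*(30 - 8*b) - 8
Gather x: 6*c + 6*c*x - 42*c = 6*c*x - 36*c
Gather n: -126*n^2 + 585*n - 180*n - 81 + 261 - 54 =-126*n^2 + 405*n + 126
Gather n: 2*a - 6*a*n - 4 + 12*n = 2*a + n*(12 - 6*a) - 4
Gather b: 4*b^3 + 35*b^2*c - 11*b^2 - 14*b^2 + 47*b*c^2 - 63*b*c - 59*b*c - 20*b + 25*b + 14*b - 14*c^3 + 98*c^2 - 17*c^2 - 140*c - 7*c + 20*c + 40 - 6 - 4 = 4*b^3 + b^2*(35*c - 25) + b*(47*c^2 - 122*c + 19) - 14*c^3 + 81*c^2 - 127*c + 30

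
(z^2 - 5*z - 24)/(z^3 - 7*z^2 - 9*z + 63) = (z - 8)/(z^2 - 10*z + 21)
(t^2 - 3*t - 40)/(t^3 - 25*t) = (t - 8)/(t*(t - 5))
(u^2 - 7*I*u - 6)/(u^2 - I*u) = (u - 6*I)/u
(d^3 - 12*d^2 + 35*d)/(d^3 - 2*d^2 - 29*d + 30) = d*(d^2 - 12*d + 35)/(d^3 - 2*d^2 - 29*d + 30)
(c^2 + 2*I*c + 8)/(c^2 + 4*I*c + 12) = (c + 4*I)/(c + 6*I)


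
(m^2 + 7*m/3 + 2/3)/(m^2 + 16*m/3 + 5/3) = (m + 2)/(m + 5)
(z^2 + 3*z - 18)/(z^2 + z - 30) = (z - 3)/(z - 5)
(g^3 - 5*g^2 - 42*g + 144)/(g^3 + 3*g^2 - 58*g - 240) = (g - 3)/(g + 5)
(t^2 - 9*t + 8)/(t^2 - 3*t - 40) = (t - 1)/(t + 5)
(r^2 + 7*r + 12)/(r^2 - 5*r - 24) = (r + 4)/(r - 8)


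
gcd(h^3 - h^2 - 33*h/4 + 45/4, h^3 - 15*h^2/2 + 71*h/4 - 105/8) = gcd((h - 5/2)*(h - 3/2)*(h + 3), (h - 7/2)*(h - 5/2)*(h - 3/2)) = h^2 - 4*h + 15/4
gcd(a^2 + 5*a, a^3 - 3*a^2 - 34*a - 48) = 1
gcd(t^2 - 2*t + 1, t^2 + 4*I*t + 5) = 1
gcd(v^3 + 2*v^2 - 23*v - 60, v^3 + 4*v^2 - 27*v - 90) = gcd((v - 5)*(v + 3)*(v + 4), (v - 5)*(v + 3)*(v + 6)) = v^2 - 2*v - 15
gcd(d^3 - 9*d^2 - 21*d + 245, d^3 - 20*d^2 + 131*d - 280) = d - 7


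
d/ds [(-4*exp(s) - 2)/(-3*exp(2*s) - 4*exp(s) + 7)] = 12*(-exp(2*s) - exp(s) - 3)*exp(s)/(9*exp(4*s) + 24*exp(3*s) - 26*exp(2*s) - 56*exp(s) + 49)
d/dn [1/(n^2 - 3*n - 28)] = (3 - 2*n)/(-n^2 + 3*n + 28)^2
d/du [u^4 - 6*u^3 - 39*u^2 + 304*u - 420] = 4*u^3 - 18*u^2 - 78*u + 304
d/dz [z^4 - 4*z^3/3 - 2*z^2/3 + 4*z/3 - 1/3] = 4*z^3 - 4*z^2 - 4*z/3 + 4/3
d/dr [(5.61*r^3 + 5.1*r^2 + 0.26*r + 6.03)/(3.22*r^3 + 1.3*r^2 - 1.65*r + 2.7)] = (-9.129*r^4 - 20.1874*r^3 - 21.5618*r^2 + 11.862*r + 10.6515)/(10.3684*r^6 + 8.372*r^5 - 8.936*r^4 + 13.098*r^3 + 9.7425*r^2 - 8.91*r + 7.29)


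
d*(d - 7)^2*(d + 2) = d^4 - 12*d^3 + 21*d^2 + 98*d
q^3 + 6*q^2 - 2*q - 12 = (q + 6)*(q - sqrt(2))*(q + sqrt(2))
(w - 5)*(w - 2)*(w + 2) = w^3 - 5*w^2 - 4*w + 20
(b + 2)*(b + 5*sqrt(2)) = b^2 + 2*b + 5*sqrt(2)*b + 10*sqrt(2)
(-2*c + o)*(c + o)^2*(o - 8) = -2*c^3*o + 16*c^3 - 3*c^2*o^2 + 24*c^2*o + o^4 - 8*o^3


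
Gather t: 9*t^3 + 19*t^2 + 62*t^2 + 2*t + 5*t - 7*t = 9*t^3 + 81*t^2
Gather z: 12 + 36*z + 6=36*z + 18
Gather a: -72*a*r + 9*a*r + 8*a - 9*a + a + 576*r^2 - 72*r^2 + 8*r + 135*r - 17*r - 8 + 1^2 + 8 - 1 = -63*a*r + 504*r^2 + 126*r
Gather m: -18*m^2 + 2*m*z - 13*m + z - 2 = -18*m^2 + m*(2*z - 13) + z - 2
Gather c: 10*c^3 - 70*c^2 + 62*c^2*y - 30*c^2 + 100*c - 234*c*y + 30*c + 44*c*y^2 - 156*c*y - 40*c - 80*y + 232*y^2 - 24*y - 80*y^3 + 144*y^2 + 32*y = 10*c^3 + c^2*(62*y - 100) + c*(44*y^2 - 390*y + 90) - 80*y^3 + 376*y^2 - 72*y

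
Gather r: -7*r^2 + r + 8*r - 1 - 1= -7*r^2 + 9*r - 2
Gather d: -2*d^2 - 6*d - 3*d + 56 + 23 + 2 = -2*d^2 - 9*d + 81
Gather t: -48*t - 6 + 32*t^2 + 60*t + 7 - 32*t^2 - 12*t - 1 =0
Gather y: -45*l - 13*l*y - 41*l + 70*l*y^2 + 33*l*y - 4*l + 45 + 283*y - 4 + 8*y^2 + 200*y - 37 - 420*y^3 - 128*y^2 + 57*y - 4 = -90*l - 420*y^3 + y^2*(70*l - 120) + y*(20*l + 540)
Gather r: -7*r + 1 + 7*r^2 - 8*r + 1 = 7*r^2 - 15*r + 2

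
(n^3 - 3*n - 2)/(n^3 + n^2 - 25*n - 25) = (n^2 - n - 2)/(n^2 - 25)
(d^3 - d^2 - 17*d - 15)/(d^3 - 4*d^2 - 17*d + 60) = (d^2 + 4*d + 3)/(d^2 + d - 12)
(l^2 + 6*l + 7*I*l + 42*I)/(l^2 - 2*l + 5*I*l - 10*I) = (l^2 + l*(6 + 7*I) + 42*I)/(l^2 + l*(-2 + 5*I) - 10*I)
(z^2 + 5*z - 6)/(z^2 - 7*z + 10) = (z^2 + 5*z - 6)/(z^2 - 7*z + 10)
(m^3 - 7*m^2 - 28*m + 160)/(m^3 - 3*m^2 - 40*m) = (m - 4)/m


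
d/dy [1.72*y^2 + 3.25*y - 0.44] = 3.44*y + 3.25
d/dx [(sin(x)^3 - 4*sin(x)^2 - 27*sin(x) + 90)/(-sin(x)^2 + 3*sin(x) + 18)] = (-6*sin(x) + cos(x)^2 - 22)*cos(x)/(sin(x) + 3)^2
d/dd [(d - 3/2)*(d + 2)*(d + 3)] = 3*d^2 + 7*d - 3/2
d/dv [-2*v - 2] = -2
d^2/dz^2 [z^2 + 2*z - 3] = 2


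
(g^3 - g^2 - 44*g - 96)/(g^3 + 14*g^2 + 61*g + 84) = (g - 8)/(g + 7)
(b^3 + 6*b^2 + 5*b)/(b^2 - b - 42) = b*(b^2 + 6*b + 5)/(b^2 - b - 42)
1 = 1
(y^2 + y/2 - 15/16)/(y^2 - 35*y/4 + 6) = (y + 5/4)/(y - 8)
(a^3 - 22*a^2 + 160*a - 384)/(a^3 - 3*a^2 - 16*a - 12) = (a^2 - 16*a + 64)/(a^2 + 3*a + 2)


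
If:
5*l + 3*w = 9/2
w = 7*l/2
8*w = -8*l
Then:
No Solution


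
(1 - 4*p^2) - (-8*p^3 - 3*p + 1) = 8*p^3 - 4*p^2 + 3*p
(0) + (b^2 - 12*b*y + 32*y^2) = b^2 - 12*b*y + 32*y^2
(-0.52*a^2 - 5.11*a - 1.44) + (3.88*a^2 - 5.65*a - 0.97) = 3.36*a^2 - 10.76*a - 2.41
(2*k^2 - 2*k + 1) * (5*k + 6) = 10*k^3 + 2*k^2 - 7*k + 6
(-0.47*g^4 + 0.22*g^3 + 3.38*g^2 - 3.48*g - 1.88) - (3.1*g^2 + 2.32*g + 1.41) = -0.47*g^4 + 0.22*g^3 + 0.28*g^2 - 5.8*g - 3.29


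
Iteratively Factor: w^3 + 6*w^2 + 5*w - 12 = (w - 1)*(w^2 + 7*w + 12) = (w - 1)*(w + 4)*(w + 3)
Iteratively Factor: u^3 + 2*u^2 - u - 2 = (u - 1)*(u^2 + 3*u + 2) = (u - 1)*(u + 2)*(u + 1)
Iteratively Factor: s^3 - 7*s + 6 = (s - 1)*(s^2 + s - 6) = (s - 2)*(s - 1)*(s + 3)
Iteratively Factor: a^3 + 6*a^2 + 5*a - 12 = (a - 1)*(a^2 + 7*a + 12) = (a - 1)*(a + 3)*(a + 4)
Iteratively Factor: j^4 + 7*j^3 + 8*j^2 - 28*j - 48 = (j + 2)*(j^3 + 5*j^2 - 2*j - 24) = (j + 2)*(j + 3)*(j^2 + 2*j - 8) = (j - 2)*(j + 2)*(j + 3)*(j + 4)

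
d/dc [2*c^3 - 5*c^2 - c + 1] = 6*c^2 - 10*c - 1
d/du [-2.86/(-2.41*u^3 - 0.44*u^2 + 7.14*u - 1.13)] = (-20.6778*u^2 - 2.5168*u + 20.4204)/(2.41*u^3 + 0.44*u^2 - 7.14*u + 1.13)^2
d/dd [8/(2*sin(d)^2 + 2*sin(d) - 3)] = -(16*sin(2*d) + 16*cos(d))/(-2*sin(d) + cos(2*d) + 2)^2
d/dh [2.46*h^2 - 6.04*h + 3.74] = 4.92*h - 6.04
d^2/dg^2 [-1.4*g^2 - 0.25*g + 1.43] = -2.80000000000000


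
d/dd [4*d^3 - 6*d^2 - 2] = 12*d*(d - 1)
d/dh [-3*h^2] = -6*h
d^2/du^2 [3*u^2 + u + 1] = 6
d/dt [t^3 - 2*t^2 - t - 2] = 3*t^2 - 4*t - 1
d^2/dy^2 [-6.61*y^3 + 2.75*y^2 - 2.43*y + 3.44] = 5.5 - 39.66*y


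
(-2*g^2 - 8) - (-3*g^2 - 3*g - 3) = g^2 + 3*g - 5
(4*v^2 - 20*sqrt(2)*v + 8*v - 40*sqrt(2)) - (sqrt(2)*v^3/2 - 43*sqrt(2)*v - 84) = -sqrt(2)*v^3/2 + 4*v^2 + 8*v + 23*sqrt(2)*v - 40*sqrt(2) + 84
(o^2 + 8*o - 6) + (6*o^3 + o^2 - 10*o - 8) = 6*o^3 + 2*o^2 - 2*o - 14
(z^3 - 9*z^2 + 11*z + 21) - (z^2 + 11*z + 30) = z^3 - 10*z^2 - 9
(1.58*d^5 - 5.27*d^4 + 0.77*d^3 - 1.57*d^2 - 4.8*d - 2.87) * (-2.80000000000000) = -4.424*d^5 + 14.756*d^4 - 2.156*d^3 + 4.396*d^2 + 13.44*d + 8.036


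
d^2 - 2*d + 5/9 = (d - 5/3)*(d - 1/3)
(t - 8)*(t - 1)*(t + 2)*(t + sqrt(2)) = t^4 - 7*t^3 + sqrt(2)*t^3 - 10*t^2 - 7*sqrt(2)*t^2 - 10*sqrt(2)*t + 16*t + 16*sqrt(2)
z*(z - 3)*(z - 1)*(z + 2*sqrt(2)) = z^4 - 4*z^3 + 2*sqrt(2)*z^3 - 8*sqrt(2)*z^2 + 3*z^2 + 6*sqrt(2)*z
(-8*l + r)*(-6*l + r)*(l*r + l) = 48*l^3*r + 48*l^3 - 14*l^2*r^2 - 14*l^2*r + l*r^3 + l*r^2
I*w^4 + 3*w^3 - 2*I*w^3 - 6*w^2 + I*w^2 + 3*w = w*(w - 1)*(w - 3*I)*(I*w - I)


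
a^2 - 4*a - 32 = (a - 8)*(a + 4)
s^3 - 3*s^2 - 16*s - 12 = (s - 6)*(s + 1)*(s + 2)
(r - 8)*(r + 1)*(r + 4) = r^3 - 3*r^2 - 36*r - 32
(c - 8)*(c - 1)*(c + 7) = c^3 - 2*c^2 - 55*c + 56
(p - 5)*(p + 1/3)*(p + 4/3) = p^3 - 10*p^2/3 - 71*p/9 - 20/9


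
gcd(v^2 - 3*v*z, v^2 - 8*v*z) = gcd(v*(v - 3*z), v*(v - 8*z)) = v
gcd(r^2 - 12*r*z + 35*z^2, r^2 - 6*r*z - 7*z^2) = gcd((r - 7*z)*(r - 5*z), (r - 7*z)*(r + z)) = -r + 7*z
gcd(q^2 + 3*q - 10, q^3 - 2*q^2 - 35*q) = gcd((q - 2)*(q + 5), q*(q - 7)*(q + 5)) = q + 5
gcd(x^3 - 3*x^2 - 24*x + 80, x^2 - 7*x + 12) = x - 4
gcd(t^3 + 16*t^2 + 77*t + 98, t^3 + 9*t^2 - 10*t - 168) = t + 7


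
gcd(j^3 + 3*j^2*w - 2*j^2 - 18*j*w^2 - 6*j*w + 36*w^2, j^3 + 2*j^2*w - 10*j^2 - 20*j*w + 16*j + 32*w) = j - 2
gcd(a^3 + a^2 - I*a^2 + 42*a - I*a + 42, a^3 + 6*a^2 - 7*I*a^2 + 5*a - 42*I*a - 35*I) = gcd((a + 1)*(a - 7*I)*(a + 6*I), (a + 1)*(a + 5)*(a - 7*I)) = a^2 + a*(1 - 7*I) - 7*I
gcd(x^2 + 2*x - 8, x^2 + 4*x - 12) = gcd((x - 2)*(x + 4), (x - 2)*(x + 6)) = x - 2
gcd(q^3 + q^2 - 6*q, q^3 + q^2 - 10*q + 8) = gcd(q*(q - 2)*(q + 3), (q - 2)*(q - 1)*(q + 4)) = q - 2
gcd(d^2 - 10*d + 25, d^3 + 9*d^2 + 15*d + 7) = 1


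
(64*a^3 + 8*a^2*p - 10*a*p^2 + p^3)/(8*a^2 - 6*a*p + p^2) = (-16*a^2 - 6*a*p + p^2)/(-2*a + p)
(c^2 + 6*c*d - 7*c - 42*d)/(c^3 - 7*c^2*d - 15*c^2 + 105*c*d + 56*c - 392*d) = (c + 6*d)/(c^2 - 7*c*d - 8*c + 56*d)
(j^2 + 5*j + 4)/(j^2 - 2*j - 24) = (j + 1)/(j - 6)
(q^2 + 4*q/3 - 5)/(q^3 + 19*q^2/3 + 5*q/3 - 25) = 1/(q + 5)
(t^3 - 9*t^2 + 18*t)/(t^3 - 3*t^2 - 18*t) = (t - 3)/(t + 3)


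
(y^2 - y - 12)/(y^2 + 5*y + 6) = (y - 4)/(y + 2)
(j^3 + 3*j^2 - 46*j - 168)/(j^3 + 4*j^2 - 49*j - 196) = (j + 6)/(j + 7)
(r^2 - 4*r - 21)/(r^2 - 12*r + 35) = (r + 3)/(r - 5)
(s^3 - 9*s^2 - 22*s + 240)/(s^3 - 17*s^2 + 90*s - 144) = (s + 5)/(s - 3)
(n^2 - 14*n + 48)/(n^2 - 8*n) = (n - 6)/n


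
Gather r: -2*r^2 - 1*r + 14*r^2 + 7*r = 12*r^2 + 6*r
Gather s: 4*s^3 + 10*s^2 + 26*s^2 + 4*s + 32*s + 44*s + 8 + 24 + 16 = 4*s^3 + 36*s^2 + 80*s + 48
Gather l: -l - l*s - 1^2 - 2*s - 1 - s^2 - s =l*(-s - 1) - s^2 - 3*s - 2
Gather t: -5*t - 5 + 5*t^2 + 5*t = 5*t^2 - 5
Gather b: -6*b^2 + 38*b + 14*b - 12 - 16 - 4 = -6*b^2 + 52*b - 32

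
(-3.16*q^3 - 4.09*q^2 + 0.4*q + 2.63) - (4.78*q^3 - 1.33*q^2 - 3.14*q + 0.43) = -7.94*q^3 - 2.76*q^2 + 3.54*q + 2.2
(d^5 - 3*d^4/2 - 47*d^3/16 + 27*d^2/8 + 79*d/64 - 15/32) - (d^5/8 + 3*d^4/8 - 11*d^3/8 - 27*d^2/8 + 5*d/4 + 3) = 7*d^5/8 - 15*d^4/8 - 25*d^3/16 + 27*d^2/4 - d/64 - 111/32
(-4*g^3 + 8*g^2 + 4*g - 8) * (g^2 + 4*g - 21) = -4*g^5 - 8*g^4 + 120*g^3 - 160*g^2 - 116*g + 168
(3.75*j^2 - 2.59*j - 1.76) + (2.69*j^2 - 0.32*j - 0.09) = 6.44*j^2 - 2.91*j - 1.85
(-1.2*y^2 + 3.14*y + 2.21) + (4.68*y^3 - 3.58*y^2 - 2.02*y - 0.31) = 4.68*y^3 - 4.78*y^2 + 1.12*y + 1.9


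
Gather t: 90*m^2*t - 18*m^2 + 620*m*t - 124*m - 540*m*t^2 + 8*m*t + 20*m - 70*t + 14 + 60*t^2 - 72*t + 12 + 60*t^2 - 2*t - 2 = -18*m^2 - 104*m + t^2*(120 - 540*m) + t*(90*m^2 + 628*m - 144) + 24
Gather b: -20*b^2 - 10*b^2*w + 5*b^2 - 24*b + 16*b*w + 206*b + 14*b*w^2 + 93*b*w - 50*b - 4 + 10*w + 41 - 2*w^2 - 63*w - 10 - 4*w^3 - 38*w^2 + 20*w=b^2*(-10*w - 15) + b*(14*w^2 + 109*w + 132) - 4*w^3 - 40*w^2 - 33*w + 27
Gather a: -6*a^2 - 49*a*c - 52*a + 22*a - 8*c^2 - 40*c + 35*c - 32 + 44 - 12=-6*a^2 + a*(-49*c - 30) - 8*c^2 - 5*c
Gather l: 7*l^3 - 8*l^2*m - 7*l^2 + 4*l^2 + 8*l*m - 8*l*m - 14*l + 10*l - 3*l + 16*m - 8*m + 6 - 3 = 7*l^3 + l^2*(-8*m - 3) - 7*l + 8*m + 3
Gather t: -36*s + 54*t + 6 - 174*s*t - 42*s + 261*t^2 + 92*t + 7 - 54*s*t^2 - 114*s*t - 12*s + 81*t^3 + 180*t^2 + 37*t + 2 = -90*s + 81*t^3 + t^2*(441 - 54*s) + t*(183 - 288*s) + 15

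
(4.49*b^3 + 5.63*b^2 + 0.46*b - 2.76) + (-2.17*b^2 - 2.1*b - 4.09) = 4.49*b^3 + 3.46*b^2 - 1.64*b - 6.85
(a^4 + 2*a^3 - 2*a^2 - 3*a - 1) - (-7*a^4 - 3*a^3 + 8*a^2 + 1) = 8*a^4 + 5*a^3 - 10*a^2 - 3*a - 2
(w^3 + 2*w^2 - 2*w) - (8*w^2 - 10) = w^3 - 6*w^2 - 2*w + 10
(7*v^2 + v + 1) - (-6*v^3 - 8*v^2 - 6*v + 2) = 6*v^3 + 15*v^2 + 7*v - 1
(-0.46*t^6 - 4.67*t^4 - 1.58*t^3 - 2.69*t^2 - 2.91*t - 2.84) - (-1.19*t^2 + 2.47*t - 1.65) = -0.46*t^6 - 4.67*t^4 - 1.58*t^3 - 1.5*t^2 - 5.38*t - 1.19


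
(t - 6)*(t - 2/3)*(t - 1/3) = t^3 - 7*t^2 + 56*t/9 - 4/3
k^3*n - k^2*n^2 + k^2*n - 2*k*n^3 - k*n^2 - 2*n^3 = (k - 2*n)*(k + n)*(k*n + n)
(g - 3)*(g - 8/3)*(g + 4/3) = g^3 - 13*g^2/3 + 4*g/9 + 32/3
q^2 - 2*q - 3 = (q - 3)*(q + 1)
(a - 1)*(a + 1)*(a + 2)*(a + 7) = a^4 + 9*a^3 + 13*a^2 - 9*a - 14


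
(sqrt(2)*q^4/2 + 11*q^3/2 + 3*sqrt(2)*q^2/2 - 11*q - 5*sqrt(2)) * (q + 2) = sqrt(2)*q^5/2 + sqrt(2)*q^4 + 11*q^4/2 + 3*sqrt(2)*q^3/2 + 11*q^3 - 11*q^2 + 3*sqrt(2)*q^2 - 22*q - 5*sqrt(2)*q - 10*sqrt(2)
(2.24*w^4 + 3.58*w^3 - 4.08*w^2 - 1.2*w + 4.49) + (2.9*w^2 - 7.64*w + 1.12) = 2.24*w^4 + 3.58*w^3 - 1.18*w^2 - 8.84*w + 5.61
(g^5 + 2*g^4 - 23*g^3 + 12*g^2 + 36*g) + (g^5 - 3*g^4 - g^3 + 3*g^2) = 2*g^5 - g^4 - 24*g^3 + 15*g^2 + 36*g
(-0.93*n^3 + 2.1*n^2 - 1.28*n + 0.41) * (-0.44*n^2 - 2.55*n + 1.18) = 0.4092*n^5 + 1.4475*n^4 - 5.8892*n^3 + 5.5616*n^2 - 2.5559*n + 0.4838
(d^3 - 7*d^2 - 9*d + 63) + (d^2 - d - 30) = d^3 - 6*d^2 - 10*d + 33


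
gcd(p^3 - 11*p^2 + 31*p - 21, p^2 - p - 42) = p - 7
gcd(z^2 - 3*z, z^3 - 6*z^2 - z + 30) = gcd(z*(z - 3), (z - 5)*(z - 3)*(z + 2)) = z - 3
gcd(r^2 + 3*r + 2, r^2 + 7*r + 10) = r + 2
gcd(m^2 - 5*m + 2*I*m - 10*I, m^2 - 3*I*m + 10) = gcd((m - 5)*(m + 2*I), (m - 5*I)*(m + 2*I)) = m + 2*I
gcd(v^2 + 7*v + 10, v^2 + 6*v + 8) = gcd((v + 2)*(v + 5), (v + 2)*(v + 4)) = v + 2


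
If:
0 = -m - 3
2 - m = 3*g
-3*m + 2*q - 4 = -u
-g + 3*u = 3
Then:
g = 5/3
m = -3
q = -59/18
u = 14/9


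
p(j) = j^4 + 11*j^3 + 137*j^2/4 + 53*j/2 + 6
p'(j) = 4*j^3 + 33*j^2 + 137*j/2 + 53/2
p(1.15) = 100.25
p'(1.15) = 155.00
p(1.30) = 125.36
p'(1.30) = 180.11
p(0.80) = 55.16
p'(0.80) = 104.47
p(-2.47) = 20.96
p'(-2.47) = -1.64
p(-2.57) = 21.02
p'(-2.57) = 0.52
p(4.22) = 1871.57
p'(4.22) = 1203.85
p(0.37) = 21.07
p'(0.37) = 56.57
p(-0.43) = 0.10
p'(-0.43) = 2.83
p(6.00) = 5070.00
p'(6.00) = 2489.50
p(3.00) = 771.75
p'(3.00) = 637.00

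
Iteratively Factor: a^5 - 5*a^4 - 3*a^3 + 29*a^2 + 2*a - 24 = (a + 1)*(a^4 - 6*a^3 + 3*a^2 + 26*a - 24) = (a - 3)*(a + 1)*(a^3 - 3*a^2 - 6*a + 8) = (a - 3)*(a - 1)*(a + 1)*(a^2 - 2*a - 8) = (a - 4)*(a - 3)*(a - 1)*(a + 1)*(a + 2)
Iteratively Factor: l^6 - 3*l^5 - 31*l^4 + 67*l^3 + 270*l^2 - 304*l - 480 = (l - 5)*(l^5 + 2*l^4 - 21*l^3 - 38*l^2 + 80*l + 96) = (l - 5)*(l - 2)*(l^4 + 4*l^3 - 13*l^2 - 64*l - 48) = (l - 5)*(l - 2)*(l + 3)*(l^3 + l^2 - 16*l - 16) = (l - 5)*(l - 2)*(l + 1)*(l + 3)*(l^2 - 16) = (l - 5)*(l - 4)*(l - 2)*(l + 1)*(l + 3)*(l + 4)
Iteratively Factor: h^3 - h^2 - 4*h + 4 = (h - 2)*(h^2 + h - 2) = (h - 2)*(h + 2)*(h - 1)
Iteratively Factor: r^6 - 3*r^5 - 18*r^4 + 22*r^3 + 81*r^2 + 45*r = (r - 3)*(r^5 - 18*r^3 - 32*r^2 - 15*r) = (r - 3)*(r + 1)*(r^4 - r^3 - 17*r^2 - 15*r) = (r - 5)*(r - 3)*(r + 1)*(r^3 + 4*r^2 + 3*r) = (r - 5)*(r - 3)*(r + 1)*(r + 3)*(r^2 + r) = r*(r - 5)*(r - 3)*(r + 1)*(r + 3)*(r + 1)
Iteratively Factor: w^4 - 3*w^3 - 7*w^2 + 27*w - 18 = (w - 1)*(w^3 - 2*w^2 - 9*w + 18) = (w - 2)*(w - 1)*(w^2 - 9) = (w - 3)*(w - 2)*(w - 1)*(w + 3)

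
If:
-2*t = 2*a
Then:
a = -t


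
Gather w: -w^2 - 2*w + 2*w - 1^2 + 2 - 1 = -w^2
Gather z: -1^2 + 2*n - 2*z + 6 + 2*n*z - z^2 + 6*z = 2*n - z^2 + z*(2*n + 4) + 5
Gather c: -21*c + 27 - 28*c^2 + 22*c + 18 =-28*c^2 + c + 45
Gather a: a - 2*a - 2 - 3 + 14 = 9 - a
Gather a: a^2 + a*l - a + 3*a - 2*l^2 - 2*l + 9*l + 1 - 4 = a^2 + a*(l + 2) - 2*l^2 + 7*l - 3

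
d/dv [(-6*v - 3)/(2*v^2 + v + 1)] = 3*(4*v^2 + 4*v - 1)/(4*v^4 + 4*v^3 + 5*v^2 + 2*v + 1)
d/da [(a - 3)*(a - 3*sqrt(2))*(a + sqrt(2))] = 3*a^2 - 6*a - 4*sqrt(2)*a - 6 + 6*sqrt(2)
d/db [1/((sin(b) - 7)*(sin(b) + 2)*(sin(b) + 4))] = (-3*sin(b)^2 + 2*sin(b) + 34)*cos(b)/((sin(b) - 7)^2*(sin(b) + 2)^2*(sin(b) + 4)^2)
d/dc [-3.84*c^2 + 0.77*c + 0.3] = 0.77 - 7.68*c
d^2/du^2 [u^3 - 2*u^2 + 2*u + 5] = 6*u - 4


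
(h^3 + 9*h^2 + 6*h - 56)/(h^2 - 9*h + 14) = (h^2 + 11*h + 28)/(h - 7)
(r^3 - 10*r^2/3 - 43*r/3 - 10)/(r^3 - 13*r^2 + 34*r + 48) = (r + 5/3)/(r - 8)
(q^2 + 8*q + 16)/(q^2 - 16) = (q + 4)/(q - 4)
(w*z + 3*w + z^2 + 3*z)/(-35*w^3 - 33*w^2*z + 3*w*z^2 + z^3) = (z + 3)/(-35*w^2 + 2*w*z + z^2)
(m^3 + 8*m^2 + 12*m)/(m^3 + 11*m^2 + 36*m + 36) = m/(m + 3)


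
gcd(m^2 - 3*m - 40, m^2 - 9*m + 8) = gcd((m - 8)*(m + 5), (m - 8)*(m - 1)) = m - 8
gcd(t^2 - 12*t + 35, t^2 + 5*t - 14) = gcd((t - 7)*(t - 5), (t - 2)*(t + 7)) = 1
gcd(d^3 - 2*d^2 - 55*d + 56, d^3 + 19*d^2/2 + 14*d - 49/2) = d^2 + 6*d - 7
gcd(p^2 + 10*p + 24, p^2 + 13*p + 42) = p + 6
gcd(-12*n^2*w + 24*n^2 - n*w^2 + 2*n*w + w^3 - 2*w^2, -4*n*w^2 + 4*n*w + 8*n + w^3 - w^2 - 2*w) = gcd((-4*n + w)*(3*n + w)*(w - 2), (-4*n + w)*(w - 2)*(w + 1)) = -4*n*w + 8*n + w^2 - 2*w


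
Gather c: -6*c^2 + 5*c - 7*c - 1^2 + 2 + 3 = -6*c^2 - 2*c + 4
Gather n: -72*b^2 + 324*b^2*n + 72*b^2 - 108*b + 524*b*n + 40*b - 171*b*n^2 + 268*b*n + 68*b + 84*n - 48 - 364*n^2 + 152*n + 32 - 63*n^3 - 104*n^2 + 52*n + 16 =-63*n^3 + n^2*(-171*b - 468) + n*(324*b^2 + 792*b + 288)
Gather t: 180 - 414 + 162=-72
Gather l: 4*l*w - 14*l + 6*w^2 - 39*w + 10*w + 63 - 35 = l*(4*w - 14) + 6*w^2 - 29*w + 28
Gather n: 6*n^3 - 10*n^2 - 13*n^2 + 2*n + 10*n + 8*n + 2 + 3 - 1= 6*n^3 - 23*n^2 + 20*n + 4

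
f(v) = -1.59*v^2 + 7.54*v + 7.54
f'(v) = 7.54 - 3.18*v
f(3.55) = 14.27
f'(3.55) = -3.75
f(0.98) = 13.40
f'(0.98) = 4.42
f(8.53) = -43.83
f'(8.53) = -19.59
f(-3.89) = -45.85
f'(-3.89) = 19.91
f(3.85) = 13.00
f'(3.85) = -4.70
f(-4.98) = -69.44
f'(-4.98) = 23.38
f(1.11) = 13.95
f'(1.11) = 4.01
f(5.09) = 4.72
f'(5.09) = -8.65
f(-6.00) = -94.94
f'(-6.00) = 26.62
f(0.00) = 7.54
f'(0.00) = 7.54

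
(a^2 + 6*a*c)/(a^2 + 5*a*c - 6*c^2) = a/(a - c)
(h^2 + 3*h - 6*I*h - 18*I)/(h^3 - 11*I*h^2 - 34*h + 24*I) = (h + 3)/(h^2 - 5*I*h - 4)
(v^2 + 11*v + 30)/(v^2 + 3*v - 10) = (v + 6)/(v - 2)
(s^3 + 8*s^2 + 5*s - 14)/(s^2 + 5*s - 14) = (s^2 + s - 2)/(s - 2)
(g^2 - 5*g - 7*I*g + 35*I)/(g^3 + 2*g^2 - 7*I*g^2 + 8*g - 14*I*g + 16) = (g^2 + g*(-5 - 7*I) + 35*I)/(g^3 + g^2*(2 - 7*I) + g*(8 - 14*I) + 16)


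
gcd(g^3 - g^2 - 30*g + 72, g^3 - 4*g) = 1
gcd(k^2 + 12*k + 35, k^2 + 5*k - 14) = k + 7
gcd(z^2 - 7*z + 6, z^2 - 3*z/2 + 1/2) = z - 1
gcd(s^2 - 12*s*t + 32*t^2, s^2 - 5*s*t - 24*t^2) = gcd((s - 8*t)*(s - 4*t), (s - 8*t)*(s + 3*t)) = s - 8*t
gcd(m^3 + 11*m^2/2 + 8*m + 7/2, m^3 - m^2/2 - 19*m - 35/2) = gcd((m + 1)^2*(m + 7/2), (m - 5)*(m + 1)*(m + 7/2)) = m^2 + 9*m/2 + 7/2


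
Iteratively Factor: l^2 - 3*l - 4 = (l - 4)*(l + 1)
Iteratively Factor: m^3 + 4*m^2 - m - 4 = (m + 4)*(m^2 - 1) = (m - 1)*(m + 4)*(m + 1)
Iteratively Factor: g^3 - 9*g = (g - 3)*(g^2 + 3*g) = g*(g - 3)*(g + 3)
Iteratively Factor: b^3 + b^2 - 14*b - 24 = (b + 3)*(b^2 - 2*b - 8) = (b + 2)*(b + 3)*(b - 4)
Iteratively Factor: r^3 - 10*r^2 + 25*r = (r)*(r^2 - 10*r + 25) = r*(r - 5)*(r - 5)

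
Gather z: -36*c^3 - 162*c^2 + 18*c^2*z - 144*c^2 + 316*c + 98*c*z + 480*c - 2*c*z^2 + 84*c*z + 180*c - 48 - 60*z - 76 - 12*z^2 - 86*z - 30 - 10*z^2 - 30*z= -36*c^3 - 306*c^2 + 976*c + z^2*(-2*c - 22) + z*(18*c^2 + 182*c - 176) - 154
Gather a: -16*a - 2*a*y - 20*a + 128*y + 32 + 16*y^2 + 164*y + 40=a*(-2*y - 36) + 16*y^2 + 292*y + 72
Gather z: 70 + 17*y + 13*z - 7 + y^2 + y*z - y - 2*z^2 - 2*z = y^2 + 16*y - 2*z^2 + z*(y + 11) + 63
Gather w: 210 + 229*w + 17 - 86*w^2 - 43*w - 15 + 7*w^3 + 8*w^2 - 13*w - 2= 7*w^3 - 78*w^2 + 173*w + 210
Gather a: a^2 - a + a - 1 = a^2 - 1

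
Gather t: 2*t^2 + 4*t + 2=2*t^2 + 4*t + 2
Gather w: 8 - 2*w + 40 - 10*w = 48 - 12*w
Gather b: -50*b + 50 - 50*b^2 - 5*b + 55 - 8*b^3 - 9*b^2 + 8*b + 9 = -8*b^3 - 59*b^2 - 47*b + 114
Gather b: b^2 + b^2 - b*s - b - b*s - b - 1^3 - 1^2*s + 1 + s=2*b^2 + b*(-2*s - 2)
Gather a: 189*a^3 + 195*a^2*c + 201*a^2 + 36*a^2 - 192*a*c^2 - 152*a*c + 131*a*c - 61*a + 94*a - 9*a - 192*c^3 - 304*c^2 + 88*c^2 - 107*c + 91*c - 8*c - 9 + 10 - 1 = 189*a^3 + a^2*(195*c + 237) + a*(-192*c^2 - 21*c + 24) - 192*c^3 - 216*c^2 - 24*c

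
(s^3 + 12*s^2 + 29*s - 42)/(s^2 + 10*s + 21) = (s^2 + 5*s - 6)/(s + 3)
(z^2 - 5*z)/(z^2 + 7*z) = (z - 5)/(z + 7)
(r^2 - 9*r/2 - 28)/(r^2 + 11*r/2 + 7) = (r - 8)/(r + 2)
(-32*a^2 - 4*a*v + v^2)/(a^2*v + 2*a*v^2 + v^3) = (-32*a^2 - 4*a*v + v^2)/(v*(a^2 + 2*a*v + v^2))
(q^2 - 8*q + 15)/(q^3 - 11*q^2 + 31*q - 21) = (q - 5)/(q^2 - 8*q + 7)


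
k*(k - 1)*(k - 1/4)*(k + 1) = k^4 - k^3/4 - k^2 + k/4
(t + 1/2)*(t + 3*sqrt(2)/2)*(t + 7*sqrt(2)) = t^3 + t^2/2 + 17*sqrt(2)*t^2/2 + 17*sqrt(2)*t/4 + 21*t + 21/2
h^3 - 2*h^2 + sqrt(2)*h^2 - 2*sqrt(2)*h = h*(h - 2)*(h + sqrt(2))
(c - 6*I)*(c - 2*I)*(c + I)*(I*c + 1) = I*c^4 + 8*c^3 - 11*I*c^2 + 8*c - 12*I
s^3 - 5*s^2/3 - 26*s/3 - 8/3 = (s - 4)*(s + 1/3)*(s + 2)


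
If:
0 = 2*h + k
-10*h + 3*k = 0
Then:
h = 0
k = 0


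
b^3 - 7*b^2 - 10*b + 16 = (b - 8)*(b - 1)*(b + 2)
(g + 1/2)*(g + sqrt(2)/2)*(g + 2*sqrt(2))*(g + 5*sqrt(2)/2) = g^4 + g^3/2 + 5*sqrt(2)*g^3 + 5*sqrt(2)*g^2/2 + 29*g^2/2 + 5*sqrt(2)*g + 29*g/4 + 5*sqrt(2)/2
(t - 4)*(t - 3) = t^2 - 7*t + 12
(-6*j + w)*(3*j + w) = -18*j^2 - 3*j*w + w^2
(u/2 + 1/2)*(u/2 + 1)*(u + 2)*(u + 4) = u^4/4 + 9*u^3/4 + 7*u^2 + 9*u + 4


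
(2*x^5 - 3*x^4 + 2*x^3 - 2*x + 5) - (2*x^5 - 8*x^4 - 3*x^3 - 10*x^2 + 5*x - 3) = 5*x^4 + 5*x^3 + 10*x^2 - 7*x + 8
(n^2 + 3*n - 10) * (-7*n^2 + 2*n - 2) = -7*n^4 - 19*n^3 + 74*n^2 - 26*n + 20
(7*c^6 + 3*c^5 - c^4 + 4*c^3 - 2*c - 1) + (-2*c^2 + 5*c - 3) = 7*c^6 + 3*c^5 - c^4 + 4*c^3 - 2*c^2 + 3*c - 4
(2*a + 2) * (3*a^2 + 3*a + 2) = 6*a^3 + 12*a^2 + 10*a + 4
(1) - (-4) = 5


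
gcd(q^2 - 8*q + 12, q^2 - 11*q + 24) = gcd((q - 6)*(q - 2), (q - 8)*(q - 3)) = 1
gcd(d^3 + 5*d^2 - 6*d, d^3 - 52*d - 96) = d + 6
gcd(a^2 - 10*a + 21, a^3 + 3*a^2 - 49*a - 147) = a - 7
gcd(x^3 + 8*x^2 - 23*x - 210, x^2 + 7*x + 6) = x + 6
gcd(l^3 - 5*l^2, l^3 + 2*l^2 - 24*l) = l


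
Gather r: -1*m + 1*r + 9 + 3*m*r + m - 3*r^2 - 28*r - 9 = -3*r^2 + r*(3*m - 27)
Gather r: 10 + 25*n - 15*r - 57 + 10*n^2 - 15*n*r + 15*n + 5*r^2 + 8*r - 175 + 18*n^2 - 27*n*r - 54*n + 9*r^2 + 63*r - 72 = 28*n^2 - 14*n + 14*r^2 + r*(56 - 42*n) - 294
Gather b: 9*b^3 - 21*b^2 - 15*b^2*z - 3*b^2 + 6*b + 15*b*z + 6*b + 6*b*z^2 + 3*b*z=9*b^3 + b^2*(-15*z - 24) + b*(6*z^2 + 18*z + 12)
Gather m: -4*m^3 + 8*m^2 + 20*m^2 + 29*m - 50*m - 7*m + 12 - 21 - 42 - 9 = -4*m^3 + 28*m^2 - 28*m - 60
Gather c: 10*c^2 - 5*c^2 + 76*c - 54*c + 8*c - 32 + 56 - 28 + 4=5*c^2 + 30*c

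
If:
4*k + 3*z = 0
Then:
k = -3*z/4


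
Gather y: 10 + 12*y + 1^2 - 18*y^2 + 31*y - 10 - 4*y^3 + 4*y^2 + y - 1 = -4*y^3 - 14*y^2 + 44*y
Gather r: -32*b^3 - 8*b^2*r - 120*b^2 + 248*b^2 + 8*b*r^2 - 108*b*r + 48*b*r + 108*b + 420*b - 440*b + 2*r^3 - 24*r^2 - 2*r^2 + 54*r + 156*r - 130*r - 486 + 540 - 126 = -32*b^3 + 128*b^2 + 88*b + 2*r^3 + r^2*(8*b - 26) + r*(-8*b^2 - 60*b + 80) - 72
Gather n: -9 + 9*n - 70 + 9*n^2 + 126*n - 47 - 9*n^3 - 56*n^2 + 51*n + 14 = -9*n^3 - 47*n^2 + 186*n - 112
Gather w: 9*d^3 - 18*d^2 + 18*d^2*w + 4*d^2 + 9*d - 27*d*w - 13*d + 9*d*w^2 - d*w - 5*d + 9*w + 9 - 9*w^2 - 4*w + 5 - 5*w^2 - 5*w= 9*d^3 - 14*d^2 - 9*d + w^2*(9*d - 14) + w*(18*d^2 - 28*d) + 14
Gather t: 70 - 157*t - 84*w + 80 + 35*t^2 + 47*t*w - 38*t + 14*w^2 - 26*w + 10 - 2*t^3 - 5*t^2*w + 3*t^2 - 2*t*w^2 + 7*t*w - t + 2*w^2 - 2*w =-2*t^3 + t^2*(38 - 5*w) + t*(-2*w^2 + 54*w - 196) + 16*w^2 - 112*w + 160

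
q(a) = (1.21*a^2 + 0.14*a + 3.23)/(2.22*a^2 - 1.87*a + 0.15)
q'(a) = (1.87 - 4.44*a)*(1.21*a^2 + 0.14*a + 3.23)/(2.22*a^2 - 1.87*a + 0.15)^2 + (2.42*a + 0.14)/(2.22*a^2 - 1.87*a + 0.15)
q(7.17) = 0.66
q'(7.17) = -0.02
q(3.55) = 0.88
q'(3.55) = -0.16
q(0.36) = -14.60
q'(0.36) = 12.54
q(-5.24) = 0.50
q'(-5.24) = 0.00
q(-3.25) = 0.52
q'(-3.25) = 0.03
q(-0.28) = 3.88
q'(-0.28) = 13.60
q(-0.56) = 1.86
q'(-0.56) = 3.65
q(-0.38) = 2.84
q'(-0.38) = 7.89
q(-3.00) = 0.53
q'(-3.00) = 0.04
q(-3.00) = 0.53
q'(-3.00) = 0.04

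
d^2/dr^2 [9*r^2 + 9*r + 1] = 18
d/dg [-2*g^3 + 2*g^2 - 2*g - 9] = -6*g^2 + 4*g - 2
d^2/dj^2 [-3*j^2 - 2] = -6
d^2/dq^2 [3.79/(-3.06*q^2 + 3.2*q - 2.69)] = (70.976088*q^2 - 74.22336*q - 3.79*(6.12*q - 3.2)*(12.24*q - 6.4) + 62.394012)/(3.06*q^2 - 3.2*q + 2.69)^3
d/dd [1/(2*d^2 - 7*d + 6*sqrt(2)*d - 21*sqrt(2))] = (-4*d - 6*sqrt(2) + 7)/(2*d^2 - 7*d + 6*sqrt(2)*d - 21*sqrt(2))^2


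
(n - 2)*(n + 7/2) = n^2 + 3*n/2 - 7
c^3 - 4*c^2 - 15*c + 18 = (c - 6)*(c - 1)*(c + 3)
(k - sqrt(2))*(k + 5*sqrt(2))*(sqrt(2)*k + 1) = sqrt(2)*k^3 + 9*k^2 - 6*sqrt(2)*k - 10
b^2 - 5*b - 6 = (b - 6)*(b + 1)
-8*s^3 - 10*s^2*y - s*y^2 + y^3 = (-4*s + y)*(s + y)*(2*s + y)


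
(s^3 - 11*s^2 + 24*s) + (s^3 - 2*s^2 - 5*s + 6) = 2*s^3 - 13*s^2 + 19*s + 6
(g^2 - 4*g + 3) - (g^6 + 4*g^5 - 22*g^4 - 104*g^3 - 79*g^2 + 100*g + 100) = -g^6 - 4*g^5 + 22*g^4 + 104*g^3 + 80*g^2 - 104*g - 97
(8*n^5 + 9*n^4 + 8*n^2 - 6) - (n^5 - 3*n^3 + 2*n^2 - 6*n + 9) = 7*n^5 + 9*n^4 + 3*n^3 + 6*n^2 + 6*n - 15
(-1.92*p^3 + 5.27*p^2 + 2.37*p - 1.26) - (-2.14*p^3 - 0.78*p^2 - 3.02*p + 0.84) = 0.22*p^3 + 6.05*p^2 + 5.39*p - 2.1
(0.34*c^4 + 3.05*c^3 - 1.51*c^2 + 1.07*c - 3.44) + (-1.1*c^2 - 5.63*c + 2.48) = 0.34*c^4 + 3.05*c^3 - 2.61*c^2 - 4.56*c - 0.96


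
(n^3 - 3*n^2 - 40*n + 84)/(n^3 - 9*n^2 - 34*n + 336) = (n - 2)/(n - 8)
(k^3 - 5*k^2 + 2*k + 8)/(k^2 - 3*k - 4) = k - 2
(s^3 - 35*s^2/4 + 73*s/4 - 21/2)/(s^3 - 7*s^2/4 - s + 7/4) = (s - 6)/(s + 1)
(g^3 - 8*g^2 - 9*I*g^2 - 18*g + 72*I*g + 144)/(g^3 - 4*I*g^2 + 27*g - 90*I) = (g - 8)/(g + 5*I)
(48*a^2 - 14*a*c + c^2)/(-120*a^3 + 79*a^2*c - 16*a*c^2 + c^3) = (-6*a + c)/(15*a^2 - 8*a*c + c^2)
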